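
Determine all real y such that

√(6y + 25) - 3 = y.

y = 4

Isolate the radical: √(6y + 25) = y + 3.
Square both sides: 6y + 25 = (y + 3)².
Expand and rearrange: y² - 16 = 0.
Solving gives y = 4 or y = -4.
Check each candidate in the original equation:
  y = 4: √(49) = 7, while y + 3 = 7 — valid.
  y = -4: √(1) = 1, while y + 3 = -1 — extraneous.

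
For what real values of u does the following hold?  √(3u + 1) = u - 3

Square both sides: 3u + 1 = (u - 3)².
Expand and rearrange: u² - 9u + 8 = 0.
Solving gives u = 8 or u = 1.
Check each candidate in the original equation:
  u = 8: √(25) = 5, while u - 3 = 5 — valid.
  u = 1: √(4) = 2, while u - 3 = -2 — extraneous.

u = 8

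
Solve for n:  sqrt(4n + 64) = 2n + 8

Square both sides: 4n + 64 = (2n + 8)^2.
Expand and rearrange: 4n^2 + 28n = 0.
Solving gives n = 0 or n = -7.
Check each candidate in the original equation:
  n = 0: sqrt(64) = 8, while 2n + 8 = 8 — valid.
  n = -7: sqrt(36) = 6, while 2n + 8 = -6 — extraneous.

n = 0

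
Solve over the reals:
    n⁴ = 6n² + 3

Let u = n². The equation becomes u² - 6u - 3 = 0.
By the quadratic formula, u = 3 + 2·√(3) or u = 3 - 2·√(3).
n² = 3 + 2·√(3) gives n = ±√(3 + 2·√(3)) ≈ ±2.5425.
n² = 3 - 2·√(3) < 0 has no real solution.

n = -2.5425 or n = 2.5425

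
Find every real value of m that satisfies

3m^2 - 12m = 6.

Rearrange to standard form: 3m^2 - 12m - 6 = 0.
Discriminant: (-12)^2 - 4*3*(-6) = 216.
Quadratic formula: m = (12 +/- sqrt(216)) / 6.
So m = 2 + sqrt(6) ~= 4.4495 or m = 2 - sqrt(6) ~= -0.4495.

m = -0.4495 or m = 4.4495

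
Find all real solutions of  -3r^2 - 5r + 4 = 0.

r = -2.2573 or r = 0.5907

Discriminant: (-5)^2 - 4*(-3)*4 = 73.
Quadratic formula: r = (5 +/- sqrt(73)) / (-6).
So r = -sqrt(73)/6 - 5/6 ~= -2.2573 or r = -5/6 + sqrt(73)/6 ~= 0.5907.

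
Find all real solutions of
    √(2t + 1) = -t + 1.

t = 0

Square both sides: 2t + 1 = (-t + 1)².
Expand and rearrange: t² - 4t = 0.
Solving gives t = 4 or t = 0.
Check each candidate in the original equation:
  t = 4: √(9) = 3, while -t + 1 = -3 — extraneous.
  t = 0: √(1) = 1, while -t + 1 = 1 — valid.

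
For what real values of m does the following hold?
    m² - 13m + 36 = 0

Factor: (m - 4)(m - 9) = 0.
So m = 4 or m = 9.

m = 4 or m = 9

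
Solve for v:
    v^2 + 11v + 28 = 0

Factor: (v + 4)(v + 7) = 0.
So v = -4 or v = -7.

v = -7 or v = -4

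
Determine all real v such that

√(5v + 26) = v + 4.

v = 2

Square both sides: 5v + 26 = (v + 4)².
Expand and rearrange: v² + 3v - 10 = 0.
Solving gives v = 2 or v = -5.
Check each candidate in the original equation:
  v = 2: √(36) = 6, while v + 4 = 6 — valid.
  v = -5: √(1) = 1, while v + 4 = -1 — extraneous.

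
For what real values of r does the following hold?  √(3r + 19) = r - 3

Square both sides: 3r + 19 = (r - 3)².
Expand and rearrange: r² - 9r - 10 = 0.
Solving gives r = 10 or r = -1.
Check each candidate in the original equation:
  r = 10: √(49) = 7, while r - 3 = 7 — valid.
  r = -1: √(16) = 4, while r - 3 = -4 — extraneous.

r = 10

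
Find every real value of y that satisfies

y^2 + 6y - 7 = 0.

Factor: (y - 1)(y + 7) = 0.
So y = 1 or y = -7.

y = -7 or y = 1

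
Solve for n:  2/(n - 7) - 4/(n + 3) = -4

n = -1.9408 or n = 6.4408

Multiply both sides by (n - 7)(n + 3):
2(n + 3) - 4(n - 7) = -4(n - 7)(n + 3).
Expand and collect terms: -4n² + 18n + 50 = 0.
By the quadratic formula, n = (-18 ± √1124) / -8, so n ≈ -1.9408 or n ≈ 6.4408.
Neither value makes a denominator zero (n ≠ 7, n ≠ -3), so both are valid.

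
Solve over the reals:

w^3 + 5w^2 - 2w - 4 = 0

w = -5.2361 or w = -0.7639 or w = 1

Possible rational roots are divisors of -4. Testing w = 1 gives 0, so (w - 1) is a factor.
Divide: w^3 + 5w^2 - 2w - 4 = (w - 1)(w^2 + 6w + 4).
Apply the quadratic formula to w^2 + 6w + 4 = 0: w = (-6 +/- sqrt(20))/2, i.e. w ~= -0.7639 or w ~= -5.2361.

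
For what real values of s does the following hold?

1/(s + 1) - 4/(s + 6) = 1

s = -9.5826 or s = -0.4174

Multiply both sides by (s + 1)(s + 6):
(s + 6) - 4(s + 1) = (s + 1)(s + 6).
Expand and collect terms: s² + 10s + 4 = 0.
By the quadratic formula, s = (-10 ± √84) / 2, so s ≈ -0.4174 or s ≈ -9.5826.
Neither value makes a denominator zero (s ≠ -1, s ≠ -6), so both are valid.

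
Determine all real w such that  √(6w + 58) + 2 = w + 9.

w = 1

Isolate the radical: √(6w + 58) = w + 7.
Square both sides: 6w + 58 = (w + 7)².
Expand and rearrange: w² + 8w - 9 = 0.
Solving gives w = 1 or w = -9.
Check each candidate in the original equation:
  w = 1: √(64) = 8, while w + 7 = 8 — valid.
  w = -9: √(4) = 2, while w + 7 = -2 — extraneous.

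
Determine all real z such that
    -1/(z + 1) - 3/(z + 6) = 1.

z = -9.4051 or z = -1.5949

Multiply both sides by (z + 1)(z + 6):
-(z + 6) - 3(z + 1) = (z + 1)(z + 6).
Expand and collect terms: z² + 11z + 15 = 0.
By the quadratic formula, z = (-11 ± √61) / 2, so z ≈ -1.5949 or z ≈ -9.4051.
Neither value makes a denominator zero (z ≠ -1, z ≠ -6), so both are valid.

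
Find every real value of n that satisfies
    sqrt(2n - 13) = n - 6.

Square both sides: 2n - 13 = (n - 6)^2.
Expand and rearrange: n^2 - 14n + 49 = 0.
This gives the repeated root n = 7.
Check in the original equation:
  n = 7: sqrt(1) = 1, while n - 6 = 1 — valid.

n = 7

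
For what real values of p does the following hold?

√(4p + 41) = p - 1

p = 10

Square both sides: 4p + 41 = (p - 1)².
Expand and rearrange: p² - 6p - 40 = 0.
Solving gives p = 10 or p = -4.
Check each candidate in the original equation:
  p = 10: √(81) = 9, while p - 1 = 9 — valid.
  p = -4: √(25) = 5, while p - 1 = -5 — extraneous.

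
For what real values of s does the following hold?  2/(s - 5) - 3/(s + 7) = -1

Multiply both sides by (s - 5)(s + 7):
2(s + 7) - 3(s - 5) = -(s - 5)(s + 7).
Expand and collect terms: -s² - s + 6 = 0.
Factor or apply the quadratic formula: s = -3 or s = 2.
Neither value makes a denominator zero (s ≠ 5, s ≠ -7), so both are valid.

s = -3 or s = 2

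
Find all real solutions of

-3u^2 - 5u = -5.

u = -2.3699 or u = 0.7033

Rearrange to standard form: -3u^2 - 5u + 5 = 0.
Discriminant: (-5)^2 - 4*(-3)*5 = 85.
Quadratic formula: u = (5 +/- sqrt(85)) / (-6).
So u = -sqrt(85)/6 - 5/6 ~= -2.3699 or u = -5/6 + sqrt(85)/6 ~= 0.7033.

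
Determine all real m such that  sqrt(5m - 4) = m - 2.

m = 8

Square both sides: 5m - 4 = (m - 2)^2.
Expand and rearrange: m^2 - 9m + 8 = 0.
Solving gives m = 8 or m = 1.
Check each candidate in the original equation:
  m = 8: sqrt(36) = 6, while m - 2 = 6 — valid.
  m = 1: sqrt(1) = 1, while m - 2 = -1 — extraneous.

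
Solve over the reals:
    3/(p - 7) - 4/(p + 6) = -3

p = -4.5402 or p = 5.8735

Multiply both sides by (p - 7)(p + 6):
3(p + 6) - 4(p - 7) = -3(p - 7)(p + 6).
Expand and collect terms: -3p^2 + 4p + 80 = 0.
By the quadratic formula, p = (-4 +/- sqrt(976)) / -6, so p ~= -4.5402 or p ~= 5.8735.
Neither value makes a denominator zero (p != 7, p != -6), so both are valid.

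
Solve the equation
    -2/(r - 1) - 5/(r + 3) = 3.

r = -4.8798 or r = 0.5465

Multiply both sides by (r - 1)(r + 3):
-2(r + 3) - 5(r - 1) = 3(r - 1)(r + 3).
Expand and collect terms: 3r² + 13r - 8 = 0.
By the quadratic formula, r = (-13 ± √265) / 6, so r ≈ 0.5465 or r ≈ -4.8798.
Neither value makes a denominator zero (r ≠ 1, r ≠ -3), so both are valid.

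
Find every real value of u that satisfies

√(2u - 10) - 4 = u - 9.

Isolate the radical: √(2u - 10) = u - 5.
Square both sides: 2u - 10 = (u - 5)².
Expand and rearrange: u² - 12u + 35 = 0.
Solving gives u = 7 or u = 5.
Check each candidate in the original equation:
  u = 7: √(4) = 2, while u - 5 = 2 — valid.
  u = 5: √(0) = 0, while u - 5 = 0 — valid.

u = 5 or u = 7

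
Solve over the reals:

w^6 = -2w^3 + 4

w = -1.4791 or w = 1.0732

Let u = w^3. The equation becomes u^2 + 2u - 4 = 0.
By the quadratic formula, u = -1 + sqrt(5) or u = -sqrt(5) - 1.
w^3 = -1 + sqrt(5) gives w = (-1 + sqrt(5))^(1/3) ~= 1.0732.
w^3 = -sqrt(5) - 1 gives w = -(1 + sqrt(5))^(1/3) ~= -1.4791.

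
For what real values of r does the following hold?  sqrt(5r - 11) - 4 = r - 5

r = 3 or r = 4

Isolate the radical: sqrt(5r - 11) = r - 1.
Square both sides: 5r - 11 = (r - 1)^2.
Expand and rearrange: r^2 - 7r + 12 = 0.
Solving gives r = 4 or r = 3.
Check each candidate in the original equation:
  r = 4: sqrt(9) = 3, while r - 1 = 3 — valid.
  r = 3: sqrt(4) = 2, while r - 1 = 2 — valid.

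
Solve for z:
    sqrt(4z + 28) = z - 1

Square both sides: 4z + 28 = (z - 1)^2.
Expand and rearrange: z^2 - 6z - 27 = 0.
Solving gives z = 9 or z = -3.
Check each candidate in the original equation:
  z = 9: sqrt(64) = 8, while z - 1 = 8 — valid.
  z = -3: sqrt(16) = 4, while z - 1 = -4 — extraneous.

z = 9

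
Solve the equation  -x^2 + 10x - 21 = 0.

Factor: -1(x - 3)(x - 7) = 0.
So x = 3 or x = 7.

x = 3 or x = 7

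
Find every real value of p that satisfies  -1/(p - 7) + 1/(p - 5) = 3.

p = 5.4226 or p = 6.5774

Multiply both sides by (p - 7)(p - 5):
-(p - 5) + (p - 7) = 3(p - 7)(p - 5).
Expand and collect terms: 3p² - 36p + 107 = 0.
By the quadratic formula, p = (36 ± √12) / 6, so p ≈ 6.5774 or p ≈ 5.4226.
Neither value makes a denominator zero (p ≠ 7, p ≠ 5), so both are valid.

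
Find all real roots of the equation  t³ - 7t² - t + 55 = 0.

t = -2.4641 or t = 4.4641 or t = 5

Possible rational roots are divisors of 55. Testing t = 5 gives 0, so (t - 5) is a factor.
Divide: t³ - 7t² - t + 55 = (t - 5)(t² - 2t - 11).
Apply the quadratic formula to t² - 2t - 11 = 0: t = (2 ± √48)/2, i.e. t ≈ 4.4641 or t ≈ -2.4641.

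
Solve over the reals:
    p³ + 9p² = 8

Rearrange: p³ + 9p² - 8 = 0.
Possible rational roots are divisors of -8. Testing p = -1 gives 0, so (p + 1) is a factor.
Divide: p³ + 9p² - 8 = (p + 1)(p² + 8p - 8).
Apply the quadratic formula to p² + 8p - 8 = 0: p = (-8 ± √96)/2, i.e. p ≈ 0.899 or p ≈ -8.899.

p = -8.899 or p = -1 or p = 0.899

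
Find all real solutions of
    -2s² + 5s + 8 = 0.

Discriminant: (5)² − 4·(-2)·8 = 89.
Quadratic formula: s = (-5 ± √89) / (-4).
So s = 5/4 - √(89)/4 ≈ -1.1085 or s = 5/4 + √(89)/4 ≈ 3.6085.

s = -1.1085 or s = 3.6085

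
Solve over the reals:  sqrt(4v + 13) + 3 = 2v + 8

Isolate the radical: sqrt(4v + 13) = 2v + 5.
Square both sides: 4v + 13 = (2v + 5)^2.
Expand and rearrange: 4v^2 + 16v + 12 = 0.
Solving gives v = -1 or v = -3.
Check each candidate in the original equation:
  v = -1: sqrt(9) = 3, while 2v + 5 = 3 — valid.
  v = -3: sqrt(1) = 1, while 2v + 5 = -1 — extraneous.

v = -1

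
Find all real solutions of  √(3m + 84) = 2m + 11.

m = -1

Square both sides: 3m + 84 = (2m + 11)².
Expand and rearrange: 4m² + 41m + 37 = 0.
Solving gives m = -1 or m = -9.25.
Check each candidate in the original equation:
  m = -1: √(81) = 9, while 2m + 11 = 9 — valid.
  m = -9.25: √(56.25) = 7.5, while 2m + 11 = -7.5 — extraneous.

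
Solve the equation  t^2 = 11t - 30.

t = 5 or t = 6

Bring every term to one side: t^2 - 11t + 30 = 0.
Factor: (t - 6)(t - 5) = 0.
So t = 6 or t = 5.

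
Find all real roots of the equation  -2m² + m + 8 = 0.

m = -1.7656 or m = 2.2656

Discriminant: (1)² − 4·(-2)·8 = 65.
Quadratic formula: m = (-1 ± √65) / (-4).
So m = 1/4 - √(65)/4 ≈ -1.7656 or m = 1/4 + √(65)/4 ≈ 2.2656.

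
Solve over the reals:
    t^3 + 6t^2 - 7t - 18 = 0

t = -6.6458 or t = -1.3542 or t = 2

Possible rational roots are divisors of -18. Testing t = 2 gives 0, so (t - 2) is a factor.
Divide: t^3 + 6t^2 - 7t - 18 = (t - 2)(t^2 + 8t + 9).
Apply the quadratic formula to t^2 + 8t + 9 = 0: t = (-8 +/- sqrt(28))/2, i.e. t ~= -1.3542 or t ~= -6.6458.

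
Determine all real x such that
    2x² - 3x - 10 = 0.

Discriminant: (-3)² − 4·2·(-10) = 89.
Quadratic formula: x = (3 ± √89) / 4.
So x = 3/4 + √(89)/4 ≈ 3.1085 or x = 3/4 - √(89)/4 ≈ -1.6085.

x = -1.6085 or x = 3.1085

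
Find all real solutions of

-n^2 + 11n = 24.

n = 3 or n = 8

Bring every term to one side: -n^2 + 11n - 24 = 0.
Factor: -1(n - 3)(n - 8) = 0.
So n = 3 or n = 8.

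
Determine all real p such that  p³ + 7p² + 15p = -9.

p = -3 or p = -1

Rearrange: p³ + 7p² + 15p + 9 = 0.
Possible rational roots are divisors of 9. Testing p = -1 gives 0, so (p + 1) is a factor.
Divide: p³ + 7p² + 15p + 9 = (p + 1)(p² + 6p + 9).
The quadratic has the repeated root p = -3.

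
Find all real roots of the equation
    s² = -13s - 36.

s = -9 or s = -4

Bring every term to one side: s² + 13s + 36 = 0.
Factor: (s + 4)(s + 9) = 0.
So s = -4 or s = -9.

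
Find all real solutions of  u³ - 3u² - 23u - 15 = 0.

u = -3 or u = -0.7417 or u = 6.7417

Possible rational roots are divisors of -15. Testing u = -3 gives 0, so (u + 3) is a factor.
Divide: u³ - 3u² - 23u - 15 = (u + 3)(u² - 6u - 5).
Apply the quadratic formula to u² - 6u - 5 = 0: u = (6 ± √56)/2, i.e. u ≈ 6.7417 or u ≈ -0.7417.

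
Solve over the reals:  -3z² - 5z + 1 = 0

z = -1.8471 or z = 0.1805

Discriminant: (-5)² − 4·(-3)·1 = 37.
Quadratic formula: z = (5 ± √37) / (-6).
So z = -√(37)/6 - 5/6 ≈ -1.8471 or z = -5/6 + √(37)/6 ≈ 0.1805.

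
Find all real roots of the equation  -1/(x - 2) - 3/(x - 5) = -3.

Multiply both sides by (x - 2)(x - 5):
-(x - 5) - 3(x - 2) = -3(x - 2)(x - 5).
Expand and collect terms: -3x² + 25x - 41 = 0.
By the quadratic formula, x = (-25 ± √133) / -6, so x ≈ 2.2446 or x ≈ 6.0888.
Neither value makes a denominator zero (x ≠ 2, x ≠ 5), so both are valid.

x = 2.2446 or x = 6.0888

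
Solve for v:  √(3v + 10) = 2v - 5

Square both sides: 3v + 10 = (2v - 5)².
Expand and rearrange: 4v² - 23v + 15 = 0.
Solving gives v = 5 or v = 0.75.
Check each candidate in the original equation:
  v = 5: √(25) = 5, while 2v - 5 = 5 — valid.
  v = 0.75: √(12.25) = 3.5, while 2v - 5 = -3.5 — extraneous.

v = 5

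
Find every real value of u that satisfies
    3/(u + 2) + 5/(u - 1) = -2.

Multiply both sides by (u + 2)(u - 1):
3(u - 1) + 5(u + 2) = -2(u + 2)(u - 1).
Expand and collect terms: -2u² - 10u - 3 = 0.
By the quadratic formula, u = (10 ± √76) / -4, so u ≈ -4.6794 or u ≈ -0.3206.
Neither value makes a denominator zero (u ≠ -2, u ≠ 1), so both are valid.

u = -4.6794 or u = -0.3206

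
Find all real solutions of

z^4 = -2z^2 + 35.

z = -2.2361 or z = 2.2361

Let u = z^2. The equation becomes u^2 + 2u - 35 = 0.
Factor: (u - 5)(u + 7) = 0, so u = 5 or u = -7.
z^2 = 5 gives z = +/-sqrt(5) ~= +/-2.2361.
z^2 = -7 < 0 has no real solution.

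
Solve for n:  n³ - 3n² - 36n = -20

Rearrange: n³ - 3n² - 36n + 20 = 0.
Possible rational roots are divisors of 20. Testing n = -5 gives 0, so (n + 5) is a factor.
Divide: n³ - 3n² - 36n + 20 = (n + 5)(n² - 8n + 4).
Apply the quadratic formula to n² - 8n + 4 = 0: n = (8 ± √48)/2, i.e. n ≈ 7.4641 or n ≈ 0.5359.

n = -5 or n = 0.5359 or n = 7.4641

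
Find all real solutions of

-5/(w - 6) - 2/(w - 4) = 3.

Multiply both sides by (w - 6)(w - 4):
-5(w - 4) - 2(w - 6) = 3(w - 6)(w - 4).
Expand and collect terms: 3w² - 23w + 40 = 0.
Factor or apply the quadratic formula: w = 5 or w = 2.6667.
Neither value makes a denominator zero (w ≠ 6, w ≠ 4), so both are valid.

w = 2.6667 or w = 5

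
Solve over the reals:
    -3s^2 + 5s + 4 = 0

s = -0.5907 or s = 2.2573

Discriminant: (5)^2 - 4*(-3)*4 = 73.
Quadratic formula: s = (-5 +/- sqrt(73)) / (-6).
So s = 5/6 - sqrt(73)/6 ~= -0.5907 or s = 5/6 + sqrt(73)/6 ~= 2.2573.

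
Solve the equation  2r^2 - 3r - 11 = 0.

r = -1.7122 or r = 3.2122

Discriminant: (-3)^2 - 4*2*(-11) = 97.
Quadratic formula: r = (3 +/- sqrt(97)) / 4.
So r = 3/4 + sqrt(97)/4 ~= 3.2122 or r = 3/4 - sqrt(97)/4 ~= -1.7122.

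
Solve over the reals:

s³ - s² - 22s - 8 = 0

Possible rational roots are divisors of -8. Testing s = -4 gives 0, so (s + 4) is a factor.
Divide: s³ - s² - 22s - 8 = (s + 4)(s² - 5s - 2).
Apply the quadratic formula to s² - 5s - 2 = 0: s = (5 ± √33)/2, i.e. s ≈ 5.3723 or s ≈ -0.3723.

s = -4 or s = -0.3723 or s = 5.3723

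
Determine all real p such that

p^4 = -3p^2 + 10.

p = -1.4142 or p = 1.4142

Let u = p^2. The equation becomes u^2 + 3u - 10 = 0.
Factor: (u - 2)(u + 5) = 0, so u = 2 or u = -5.
p^2 = 2 gives p = +/-sqrt(2) ~= +/-1.4142.
p^2 = -5 < 0 has no real solution.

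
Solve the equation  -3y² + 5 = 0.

Discriminant: (0)² − 4·(-3)·5 = 60.
Quadratic formula: y = (0 ± √60) / (-6).
So y = -√(15)/3 ≈ -1.291 or y = √(15)/3 ≈ 1.291.

y = -1.291 or y = 1.291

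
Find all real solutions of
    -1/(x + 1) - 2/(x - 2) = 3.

x = -1.4142 or x = 1.4142

Multiply both sides by (x + 1)(x - 2):
-(x - 2) - 2(x + 1) = 3(x + 1)(x - 2).
Expand and collect terms: 3x² - 6 = 0.
By the quadratic formula, x = (0 ± √72) / 6, so x ≈ 1.4142 or x ≈ -1.4142.
Neither value makes a denominator zero (x ≠ -1, x ≠ 2), so both are valid.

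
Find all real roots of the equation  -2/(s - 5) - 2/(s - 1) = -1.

s = 2.1716 or s = 7.8284

Multiply both sides by (s - 5)(s - 1):
-2(s - 1) - 2(s - 5) = -(s - 5)(s - 1).
Expand and collect terms: -s^2 + 10s - 17 = 0.
By the quadratic formula, s = (-10 +/- sqrt(32)) / -2, so s ~= 2.1716 or s ~= 7.8284.
Neither value makes a denominator zero (s != 5, s != 1), so both are valid.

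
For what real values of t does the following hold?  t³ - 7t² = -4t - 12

Rearrange: t³ - 7t² + 4t + 12 = 0.
Possible rational roots are divisors of 12. Testing t = 2 gives 0, so (t - 2) is a factor.
Divide: t³ - 7t² + 4t + 12 = (t - 2)(t² - 5t - 6).
Factor the quadratic: t = 6 or t = -1.

t = -1 or t = 2 or t = 6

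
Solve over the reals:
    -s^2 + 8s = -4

Rearrange to standard form: -s^2 + 8s + 4 = 0.
Discriminant: (8)^2 - 4*(-1)*4 = 80.
Quadratic formula: s = (-8 +/- sqrt(80)) / (-2).
So s = 4 - 2*sqrt(5) ~= -0.4721 or s = 4 + 2*sqrt(5) ~= 8.4721.

s = -0.4721 or s = 8.4721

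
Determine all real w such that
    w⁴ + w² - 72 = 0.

w = -2.8284 or w = 2.8284

Let u = w². The equation becomes u² + u - 72 = 0.
Factor: (u + 9)(u - 8) = 0, so u = -9 or u = 8.
w² = -9 < 0 has no real solution.
w² = 8 gives w = ±2·√(2) ≈ ±2.8284.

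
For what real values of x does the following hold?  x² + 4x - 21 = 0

x = -7 or x = 3

Factor: (x + 7)(x - 3) = 0.
So x = -7 or x = 3.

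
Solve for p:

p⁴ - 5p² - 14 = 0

Let u = p². The equation becomes u² - 5u - 14 = 0.
Factor: (u + 2)(u - 7) = 0, so u = -2 or u = 7.
p² = -2 < 0 has no real solution.
p² = 7 gives p = ±√(7) ≈ ±2.6458.

p = -2.6458 or p = 2.6458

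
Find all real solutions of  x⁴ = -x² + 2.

Let u = x². The equation becomes u² + u - 2 = 0.
Factor: (u + 2)(u - 1) = 0, so u = -2 or u = 1.
x² = -2 < 0 has no real solution.
x² = 1 gives x = ±1.

x = -1 or x = 1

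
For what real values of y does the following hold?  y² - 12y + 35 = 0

Factor: (y - 5)(y - 7) = 0.
So y = 5 or y = 7.

y = 5 or y = 7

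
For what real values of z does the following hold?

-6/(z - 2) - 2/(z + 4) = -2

Multiply both sides by (z - 2)(z + 4):
-6(z + 4) - 2(z - 2) = -2(z - 2)(z + 4).
Expand and collect terms: -2z^2 + 4z + 36 = 0.
By the quadratic formula, z = (-4 +/- sqrt(304)) / -4, so z ~= -3.3589 or z ~= 5.3589.
Neither value makes a denominator zero (z != 2, z != -4), so both are valid.

z = -3.3589 or z = 5.3589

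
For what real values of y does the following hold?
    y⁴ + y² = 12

y = -1.7321 or y = 1.7321

Let u = y². The equation becomes u² + u - 12 = 0.
Factor: (u + 4)(u - 3) = 0, so u = -4 or u = 3.
y² = -4 < 0 has no real solution.
y² = 3 gives y = ±√(3) ≈ ±1.7321.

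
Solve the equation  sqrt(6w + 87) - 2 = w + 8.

Isolate the radical: sqrt(6w + 87) = w + 10.
Square both sides: 6w + 87 = (w + 10)^2.
Expand and rearrange: w^2 + 14w + 13 = 0.
Solving gives w = -1 or w = -13.
Check each candidate in the original equation:
  w = -1: sqrt(81) = 9, while w + 10 = 9 — valid.
  w = -13: sqrt(9) = 3, while w + 10 = -3 — extraneous.

w = -1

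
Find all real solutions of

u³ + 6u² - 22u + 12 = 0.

Possible rational roots are divisors of 12. Testing u = 2 gives 0, so (u - 2) is a factor.
Divide: u³ + 6u² - 22u + 12 = (u - 2)(u² + 8u - 6).
Apply the quadratic formula to u² + 8u - 6 = 0: u = (-8 ± √88)/2, i.e. u ≈ 0.6904 or u ≈ -8.6904.

u = -8.6904 or u = 0.6904 or u = 2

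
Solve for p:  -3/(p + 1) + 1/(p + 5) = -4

p = -5.2122 or p = -0.2878

Multiply both sides by (p + 1)(p + 5):
-3(p + 5) + (p + 1) = -4(p + 1)(p + 5).
Expand and collect terms: -4p^2 - 22p - 6 = 0.
By the quadratic formula, p = (22 +/- sqrt(388)) / -8, so p ~= -5.2122 or p ~= -0.2878.
Neither value makes a denominator zero (p != -1, p != -5), so both are valid.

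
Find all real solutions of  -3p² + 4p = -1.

Rearrange to standard form: -3p² + 4p + 1 = 0.
Discriminant: (4)² − 4·(-3)·1 = 28.
Quadratic formula: p = (-4 ± √28) / (-6).
So p = 2/3 - √(7)/3 ≈ -0.2153 or p = 2/3 + √(7)/3 ≈ 1.5486.

p = -0.2153 or p = 1.5486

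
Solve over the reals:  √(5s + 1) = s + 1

s = 0 or s = 3

Square both sides: 5s + 1 = (s + 1)².
Expand and rearrange: s² - 3s = 0.
Solving gives s = 3 or s = 0.
Check each candidate in the original equation:
  s = 3: √(16) = 4, while s + 1 = 4 — valid.
  s = 0: √(1) = 1, while s + 1 = 1 — valid.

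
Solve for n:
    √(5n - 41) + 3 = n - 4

Isolate the radical: √(5n - 41) = n - 7.
Square both sides: 5n - 41 = (n - 7)².
Expand and rearrange: n² - 19n + 90 = 0.
Solving gives n = 10 or n = 9.
Check each candidate in the original equation:
  n = 10: √(9) = 3, while n - 7 = 3 — valid.
  n = 9: √(4) = 2, while n - 7 = 2 — valid.

n = 9 or n = 10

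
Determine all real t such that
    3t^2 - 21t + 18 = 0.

t = 1 or t = 6

Factor: 3(t - 1)(t - 6) = 0.
So t = 1 or t = 6.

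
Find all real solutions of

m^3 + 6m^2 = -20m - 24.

Rearrange: m^3 + 6m^2 + 20m + 24 = 0.
Possible rational roots are divisors of 24. Testing m = -2 gives 0, so (m + 2) is a factor.
Divide: m^3 + 6m^2 + 20m + 24 = (m + 2)(m^2 + 4m + 12).
The quadratic m^2 + 4m + 12 has discriminant -32 < 0, so no further real roots.

m = -2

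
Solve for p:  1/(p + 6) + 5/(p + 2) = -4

p = -6.3508 or p = -3.1492

Multiply both sides by (p + 6)(p + 2):
(p + 2) + 5(p + 6) = -4(p + 6)(p + 2).
Expand and collect terms: -4p^2 - 38p - 80 = 0.
By the quadratic formula, p = (38 +/- sqrt(164)) / -8, so p ~= -6.3508 or p ~= -3.1492.
Neither value makes a denominator zero (p != -6, p != -2), so both are valid.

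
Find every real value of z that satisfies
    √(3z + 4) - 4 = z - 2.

Isolate the radical: √(3z + 4) = z + 2.
Square both sides: 3z + 4 = (z + 2)².
Expand and rearrange: z² + z = 0.
Solving gives z = 0 or z = -1.
Check each candidate in the original equation:
  z = 0: √(4) = 2, while z + 2 = 2 — valid.
  z = -1: √(1) = 1, while z + 2 = 1 — valid.

z = -1 or z = 0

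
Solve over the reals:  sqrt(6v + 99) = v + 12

v = -3

Square both sides: 6v + 99 = (v + 12)^2.
Expand and rearrange: v^2 + 18v + 45 = 0.
Solving gives v = -3 or v = -15.
Check each candidate in the original equation:
  v = -3: sqrt(81) = 9, while v + 12 = 9 — valid.
  v = -15: sqrt(9) = 3, while v + 12 = -3 — extraneous.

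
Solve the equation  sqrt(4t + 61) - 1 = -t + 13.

Isolate the radical: sqrt(4t + 61) = -t + 14.
Square both sides: 4t + 61 = (-t + 14)^2.
Expand and rearrange: t^2 - 32t + 135 = 0.
Solving gives t = 27 or t = 5.
Check each candidate in the original equation:
  t = 27: sqrt(169) = 13, while -t + 14 = -13 — extraneous.
  t = 5: sqrt(81) = 9, while -t + 14 = 9 — valid.

t = 5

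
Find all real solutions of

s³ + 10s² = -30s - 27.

Rearrange: s³ + 10s² + 30s + 27 = 0.
Possible rational roots are divisors of 27. Testing s = -3 gives 0, so (s + 3) is a factor.
Divide: s³ + 10s² + 30s + 27 = (s + 3)(s² + 7s + 9).
Apply the quadratic formula to s² + 7s + 9 = 0: s = (-7 ± √13)/2, i.e. s ≈ -1.6972 or s ≈ -5.3028.

s = -5.3028 or s = -3 or s = -1.6972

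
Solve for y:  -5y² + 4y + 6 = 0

y = -0.7662 or y = 1.5662

Discriminant: (4)² − 4·(-5)·6 = 136.
Quadratic formula: y = (-4 ± √136) / (-10).
So y = 2/5 - √(34)/5 ≈ -0.7662 or y = 2/5 + √(34)/5 ≈ 1.5662.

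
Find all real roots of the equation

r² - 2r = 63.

Bring every term to one side: r² - 2r - 63 = 0.
Factor: (r - 9)(r + 7) = 0.
So r = 9 or r = -7.

r = -7 or r = 9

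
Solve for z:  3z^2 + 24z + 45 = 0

Factor: 3(z + 3)(z + 5) = 0.
So z = -3 or z = -5.

z = -5 or z = -3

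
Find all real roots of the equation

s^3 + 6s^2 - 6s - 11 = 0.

Possible rational roots are divisors of -11. Testing s = -1 gives 0, so (s + 1) is a factor.
Divide: s^3 + 6s^2 - 6s - 11 = (s + 1)(s^2 + 5s - 11).
Apply the quadratic formula to s^2 + 5s - 11 = 0: s = (-5 +/- sqrt(69))/2, i.e. s ~= 1.6533 or s ~= -6.6533.

s = -6.6533 or s = -1 or s = 1.6533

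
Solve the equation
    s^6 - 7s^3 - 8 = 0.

s = -1 or s = 2

Let u = s^3. The equation becomes u^2 - 7u - 8 = 0.
Factor: (u - 8)(u + 1) = 0, so u = 8 or u = -1.
s^3 = 8 gives s = 2.
s^3 = -1 gives s = -1.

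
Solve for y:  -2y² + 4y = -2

y = -0.4142 or y = 2.4142

Rearrange to standard form: -2y² + 4y + 2 = 0.
Discriminant: (4)² − 4·(-2)·2 = 32.
Quadratic formula: y = (-4 ± √32) / (-4).
So y = 1 - √(2) ≈ -0.4142 or y = 1 + √(2) ≈ 2.4142.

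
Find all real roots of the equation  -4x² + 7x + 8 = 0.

Discriminant: (7)² − 4·(-4)·8 = 177.
Quadratic formula: x = (-7 ± √177) / (-8).
So x = 7/8 - √(177)/8 ≈ -0.788 or x = 7/8 + √(177)/8 ≈ 2.538.

x = -0.788 or x = 2.538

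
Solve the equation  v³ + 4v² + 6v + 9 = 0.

Possible rational roots are divisors of 9. Testing v = -3 gives 0, so (v + 3) is a factor.
Divide: v³ + 4v² + 6v + 9 = (v + 3)(v² + v + 3).
The quadratic v² + v + 3 has discriminant -11 < 0, so no further real roots.

v = -3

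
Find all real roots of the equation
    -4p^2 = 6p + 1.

p = -1.309 or p = -0.191

Rearrange to standard form: -4p^2 - 6p - 1 = 0.
Discriminant: (-6)^2 - 4*(-4)*(-1) = 20.
Quadratic formula: p = (6 +/- sqrt(20)) / (-8).
So p = -3/4 - sqrt(5)/4 ~= -1.309 or p = -3/4 + sqrt(5)/4 ~= -0.191.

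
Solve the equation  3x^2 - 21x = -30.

Bring every term to one side: 3x^2 - 21x + 30 = 0.
Factor: 3(x - 2)(x - 5) = 0.
So x = 2 or x = 5.

x = 2 or x = 5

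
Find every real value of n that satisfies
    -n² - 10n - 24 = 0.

n = -6 or n = -4

Factor: -1(n + 4)(n + 6) = 0.
So n = -4 or n = -6.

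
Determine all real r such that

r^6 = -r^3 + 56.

Let u = r^3. The equation becomes u^2 + u - 56 = 0.
Factor: (u - 7)(u + 8) = 0, so u = 7 or u = -8.
r^3 = 7 gives r = (7)^(1/3) ~= 1.9129.
r^3 = -8 gives r = -2.

r = -2 or r = 1.9129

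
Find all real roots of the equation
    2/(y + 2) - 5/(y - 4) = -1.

Multiply both sides by (y + 2)(y - 4):
2(y - 4) - 5(y + 2) = -(y + 2)(y - 4).
Expand and collect terms: -y² + 5y + 26 = 0.
By the quadratic formula, y = (-5 ± √129) / -2, so y ≈ -3.1789 or y ≈ 8.1789.
Neither value makes a denominator zero (y ≠ -2, y ≠ 4), so both are valid.

y = -3.1789 or y = 8.1789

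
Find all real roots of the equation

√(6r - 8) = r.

r = 2 or r = 4

Square both sides: 6r - 8 = (r)².
Expand and rearrange: r² - 6r + 8 = 0.
Solving gives r = 4 or r = 2.
Check each candidate in the original equation:
  r = 4: √(16) = 4, while r = 4 — valid.
  r = 2: √(4) = 2, while r = 2 — valid.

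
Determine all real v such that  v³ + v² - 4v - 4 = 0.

Possible rational roots are divisors of -4. Testing v = 2 gives 0, so (v - 2) is a factor.
Divide: v³ + v² - 4v - 4 = (v - 2)(v² + 3v + 2).
Factor the quadratic: v = -1 or v = -2.

v = -2 or v = -1 or v = 2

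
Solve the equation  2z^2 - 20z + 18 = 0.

Factor: 2(z - 9)(z - 1) = 0.
So z = 9 or z = 1.

z = 1 or z = 9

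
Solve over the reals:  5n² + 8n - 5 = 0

n = -2.0806 or n = 0.4806

Discriminant: (8)² − 4·5·(-5) = 164.
Quadratic formula: n = (-8 ± √164) / 10.
So n = -4/5 + √(41)/5 ≈ 0.4806 or n = -√(41)/5 - 4/5 ≈ -2.0806.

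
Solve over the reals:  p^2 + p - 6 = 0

Factor: (p + 3)(p - 2) = 0.
So p = -3 or p = 2.

p = -3 or p = 2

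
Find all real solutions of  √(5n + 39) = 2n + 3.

n = 2

Square both sides: 5n + 39 = (2n + 3)².
Expand and rearrange: 4n² + 7n - 30 = 0.
Solving gives n = 2 or n = -3.75.
Check each candidate in the original equation:
  n = 2: √(49) = 7, while 2n + 3 = 7 — valid.
  n = -3.75: √(20.25) = 4.5, while 2n + 3 = -4.5 — extraneous.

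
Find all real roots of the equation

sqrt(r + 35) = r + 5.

Square both sides: r + 35 = (r + 5)^2.
Expand and rearrange: r^2 + 9r - 10 = 0.
Solving gives r = 1 or r = -10.
Check each candidate in the original equation:
  r = 1: sqrt(36) = 6, while r + 5 = 6 — valid.
  r = -10: sqrt(25) = 5, while r + 5 = -5 — extraneous.

r = 1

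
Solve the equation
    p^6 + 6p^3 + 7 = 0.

p = -1.6404 or p = -1.1661

Let u = p^3. The equation becomes u^2 + 6u + 7 = 0.
By the quadratic formula, u = -3 + sqrt(2) or u = -3 - sqrt(2).
p^3 = -3 + sqrt(2) gives p = -(3 - sqrt(2))^(1/3) ~= -1.1661.
p^3 = -3 - sqrt(2) gives p = -(sqrt(2) + 3)^(1/3) ~= -1.6404.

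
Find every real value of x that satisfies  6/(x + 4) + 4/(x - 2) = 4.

x = -2.7604 or x = 3.2604

Multiply both sides by (x + 4)(x - 2):
6(x - 2) + 4(x + 4) = 4(x + 4)(x - 2).
Expand and collect terms: 4x² - 2x - 36 = 0.
By the quadratic formula, x = (2 ± √580) / 8, so x ≈ 3.2604 or x ≈ -2.7604.
Neither value makes a denominator zero (x ≠ -4, x ≠ 2), so both are valid.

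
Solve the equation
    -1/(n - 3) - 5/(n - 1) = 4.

Multiply both sides by (n - 3)(n - 1):
-(n - 1) - 5(n - 3) = 4(n - 3)(n - 1).
Expand and collect terms: 4n² - 10n - 4 = 0.
By the quadratic formula, n = (10 ± √164) / 8, so n ≈ 2.8508 or n ≈ -0.3508.
Neither value makes a denominator zero (n ≠ 3, n ≠ 1), so both are valid.

n = -0.3508 or n = 2.8508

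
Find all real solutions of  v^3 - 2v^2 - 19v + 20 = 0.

v = -4 or v = 1 or v = 5

Possible rational roots are divisors of 20. Testing v = 5 gives 0, so (v - 5) is a factor.
Divide: v^3 - 2v^2 - 19v + 20 = (v - 5)(v^2 + 3v - 4).
Factor the quadratic: v = 1 or v = -4.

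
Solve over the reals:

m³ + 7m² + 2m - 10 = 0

Possible rational roots are divisors of -10. Testing m = 1 gives 0, so (m - 1) is a factor.
Divide: m³ + 7m² + 2m - 10 = (m - 1)(m² + 8m + 10).
Apply the quadratic formula to m² + 8m + 10 = 0: m = (-8 ± √24)/2, i.e. m ≈ -1.5505 or m ≈ -6.4495.

m = -6.4495 or m = -1.5505 or m = 1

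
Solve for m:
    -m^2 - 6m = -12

Rearrange to standard form: -m^2 - 6m + 12 = 0.
Discriminant: (-6)^2 - 4*(-1)*12 = 84.
Quadratic formula: m = (6 +/- sqrt(84)) / (-2).
So m = -sqrt(21) - 3 ~= -7.5826 or m = -3 + sqrt(21) ~= 1.5826.

m = -7.5826 or m = 1.5826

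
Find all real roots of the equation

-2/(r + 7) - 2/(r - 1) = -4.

r = -6.5311 or r = 1.5311

Multiply both sides by (r + 7)(r - 1):
-2(r - 1) - 2(r + 7) = -4(r + 7)(r - 1).
Expand and collect terms: -4r² - 20r + 40 = 0.
By the quadratic formula, r = (20 ± √1040) / -8, so r ≈ -6.5311 or r ≈ 1.5311.
Neither value makes a denominator zero (r ≠ -7, r ≠ 1), so both are valid.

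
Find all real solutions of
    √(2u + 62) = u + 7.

Square both sides: 2u + 62 = (u + 7)².
Expand and rearrange: u² + 12u - 13 = 0.
Solving gives u = 1 or u = -13.
Check each candidate in the original equation:
  u = 1: √(64) = 8, while u + 7 = 8 — valid.
  u = -13: √(36) = 6, while u + 7 = -6 — extraneous.

u = 1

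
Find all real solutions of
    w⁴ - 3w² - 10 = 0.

Let u = w². The equation becomes u² - 3u - 10 = 0.
Factor: (u + 2)(u - 5) = 0, so u = -2 or u = 5.
w² = -2 < 0 has no real solution.
w² = 5 gives w = ±√(5) ≈ ±2.2361.

w = -2.2361 or w = 2.2361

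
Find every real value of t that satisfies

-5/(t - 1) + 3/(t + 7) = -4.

Multiply both sides by (t - 1)(t + 7):
-5(t + 7) + 3(t - 1) = -4(t - 1)(t + 7).
Expand and collect terms: -4t² - 22t + 66 = 0.
By the quadratic formula, t = (22 ± √1540) / -8, so t ≈ -7.6554 or t ≈ 2.1554.
Neither value makes a denominator zero (t ≠ 1, t ≠ -7), so both are valid.

t = -7.6554 or t = 2.1554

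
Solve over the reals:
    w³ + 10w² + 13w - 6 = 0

Possible rational roots are divisors of -6. Testing w = -2 gives 0, so (w + 2) is a factor.
Divide: w³ + 10w² + 13w - 6 = (w + 2)(w² + 8w - 3).
Apply the quadratic formula to w² + 8w - 3 = 0: w = (-8 ± √76)/2, i.e. w ≈ 0.3589 or w ≈ -8.3589.

w = -8.3589 or w = -2 or w = 0.3589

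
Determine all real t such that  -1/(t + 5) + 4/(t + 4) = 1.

t = -5.2361 or t = -0.7639

Multiply both sides by (t + 5)(t + 4):
-(t + 4) + 4(t + 5) = (t + 5)(t + 4).
Expand and collect terms: t² + 6t + 4 = 0.
By the quadratic formula, t = (-6 ± √20) / 2, so t ≈ -0.7639 or t ≈ -5.2361.
Neither value makes a denominator zero (t ≠ -5, t ≠ -4), so both are valid.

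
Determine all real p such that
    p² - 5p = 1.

Rearrange to standard form: p² - 5p - 1 = 0.
Discriminant: (-5)² − 4·1·(-1) = 29.
Quadratic formula: p = (5 ± √29) / 2.
So p = 5/2 + √(29)/2 ≈ 5.1926 or p = 5/2 - √(29)/2 ≈ -0.1926.

p = -0.1926 or p = 5.1926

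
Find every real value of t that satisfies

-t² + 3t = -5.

t = -1.1926 or t = 4.1926

Rearrange to standard form: -t² + 3t + 5 = 0.
Discriminant: (3)² − 4·(-1)·5 = 29.
Quadratic formula: t = (-3 ± √29) / (-2).
So t = 3/2 - √(29)/2 ≈ -1.1926 or t = 3/2 + √(29)/2 ≈ 4.1926.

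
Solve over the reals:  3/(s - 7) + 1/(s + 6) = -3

Multiply both sides by (s - 7)(s + 6):
3(s + 6) + (s - 7) = -3(s - 7)(s + 6).
Expand and collect terms: -3s² - s + 115 = 0.
By the quadratic formula, s = (1 ± √1381) / -6, so s ≈ -6.3603 or s ≈ 6.027.
Neither value makes a denominator zero (s ≠ 7, s ≠ -6), so both are valid.

s = -6.3603 or s = 6.027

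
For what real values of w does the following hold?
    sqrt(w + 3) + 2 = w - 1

w = 6

Isolate the radical: sqrt(w + 3) = w - 3.
Square both sides: w + 3 = (w - 3)^2.
Expand and rearrange: w^2 - 7w + 6 = 0.
Solving gives w = 6 or w = 1.
Check each candidate in the original equation:
  w = 6: sqrt(9) = 3, while w - 3 = 3 — valid.
  w = 1: sqrt(4) = 2, while w - 3 = -2 — extraneous.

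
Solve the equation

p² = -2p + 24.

p = -6 or p = 4

Bring every term to one side: p² + 2p - 24 = 0.
Factor: (p + 6)(p - 4) = 0.
So p = -6 or p = 4.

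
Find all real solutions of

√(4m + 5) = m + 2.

Square both sides: 4m + 5 = (m + 2)².
Expand and rearrange: m² - 1 = 0.
Solving gives m = 1 or m = -1.
Check each candidate in the original equation:
  m = 1: √(9) = 3, while m + 2 = 3 — valid.
  m = -1: √(1) = 1, while m + 2 = 1 — valid.

m = -1 or m = 1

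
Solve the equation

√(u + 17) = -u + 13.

Square both sides: u + 17 = (-u + 13)².
Expand and rearrange: u² - 27u + 152 = 0.
Solving gives u = 19 or u = 8.
Check each candidate in the original equation:
  u = 19: √(36) = 6, while -u + 13 = -6 — extraneous.
  u = 8: √(25) = 5, while -u + 13 = 5 — valid.

u = 8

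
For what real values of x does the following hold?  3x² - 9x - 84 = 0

Factor: 3(x - 7)(x + 4) = 0.
So x = 7 or x = -4.

x = -4 or x = 7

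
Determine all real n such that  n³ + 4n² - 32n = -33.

Rearrange: n³ + 4n² - 32n + 33 = 0.
Possible rational roots are divisors of 33. Testing n = 3 gives 0, so (n - 3) is a factor.
Divide: n³ + 4n² - 32n + 33 = (n - 3)(n² + 7n - 11).
Apply the quadratic formula to n² + 7n - 11 = 0: n = (-7 ± √93)/2, i.e. n ≈ 1.3218 or n ≈ -8.3218.

n = -8.3218 or n = 1.3218 or n = 3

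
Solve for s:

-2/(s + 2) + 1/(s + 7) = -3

Multiply both sides by (s + 2)(s + 7):
-2(s + 7) + (s + 2) = -3(s + 2)(s + 7).
Expand and collect terms: -3s² - 26s - 30 = 0.
By the quadratic formula, s = (26 ± √316) / -6, so s ≈ -7.2961 or s ≈ -1.3706.
Neither value makes a denominator zero (s ≠ -2, s ≠ -7), so both are valid.

s = -7.2961 or s = -1.3706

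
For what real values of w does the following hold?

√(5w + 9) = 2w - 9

Square both sides: 5w + 9 = (2w - 9)².
Expand and rearrange: 4w² - 41w + 72 = 0.
Solving gives w = 8 or w = 2.25.
Check each candidate in the original equation:
  w = 8: √(49) = 7, while 2w - 9 = 7 — valid.
  w = 2.25: √(20.25) = 4.5, while 2w - 9 = -4.5 — extraneous.

w = 8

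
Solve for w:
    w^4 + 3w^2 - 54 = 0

w = -2.4495 or w = 2.4495

Let u = w^2. The equation becomes u^2 + 3u - 54 = 0.
Factor: (u + 9)(u - 6) = 0, so u = -9 or u = 6.
w^2 = -9 < 0 has no real solution.
w^2 = 6 gives w = +/-sqrt(6) ~= +/-2.4495.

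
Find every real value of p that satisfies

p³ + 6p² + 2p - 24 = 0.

Possible rational roots are divisors of -24. Testing p = -4 gives 0, so (p + 4) is a factor.
Divide: p³ + 6p² + 2p - 24 = (p + 4)(p² + 2p - 6).
Apply the quadratic formula to p² + 2p - 6 = 0: p = (-2 ± √28)/2, i.e. p ≈ 1.6458 or p ≈ -3.6458.

p = -4 or p = -3.6458 or p = 1.6458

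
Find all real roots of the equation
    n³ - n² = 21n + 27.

Rearrange: n³ - n² - 21n - 27 = 0.
Possible rational roots are divisors of -27. Testing n = -3 gives 0, so (n + 3) is a factor.
Divide: n³ - n² - 21n - 27 = (n + 3)(n² - 4n - 9).
Apply the quadratic formula to n² - 4n - 9 = 0: n = (4 ± √52)/2, i.e. n ≈ 5.6056 or n ≈ -1.6056.

n = -3 or n = -1.6056 or n = 5.6056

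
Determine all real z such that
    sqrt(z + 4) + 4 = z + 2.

Isolate the radical: sqrt(z + 4) = z - 2.
Square both sides: z + 4 = (z - 2)^2.
Expand and rearrange: z^2 - 5z = 0.
Solving gives z = 5 or z = 0.
Check each candidate in the original equation:
  z = 5: sqrt(9) = 3, while z - 2 = 3 — valid.
  z = 0: sqrt(4) = 2, while z - 2 = -2 — extraneous.

z = 5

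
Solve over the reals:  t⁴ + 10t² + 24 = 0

No real solutions.

Let u = t². The equation becomes u² + 10u + 24 = 0.
Factor: (u + 6)(u + 4) = 0, so u = -6 or u = -4.
t² = -6 < 0 has no real solution.
t² = -4 < 0 has no real solution.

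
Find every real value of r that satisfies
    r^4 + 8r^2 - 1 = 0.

r = -0.3509 or r = 0.3509

Let u = r^2. The equation becomes u^2 + 8u - 1 = 0.
By the quadratic formula, u = -4 + sqrt(17) or u = -sqrt(17) - 4.
r^2 = -4 + sqrt(17) gives r = +/-sqrt(-4 + sqrt(17)) ~= +/-0.3509.
r^2 = -sqrt(17) - 4 < 0 has no real solution.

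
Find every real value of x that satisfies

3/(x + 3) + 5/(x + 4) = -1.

x = -11.6533 or x = -3.3467

Multiply both sides by (x + 3)(x + 4):
3(x + 4) + 5(x + 3) = -(x + 3)(x + 4).
Expand and collect terms: -x² - 15x - 39 = 0.
By the quadratic formula, x = (15 ± √69) / -2, so x ≈ -11.6533 or x ≈ -3.3467.
Neither value makes a denominator zero (x ≠ -3, x ≠ -4), so both are valid.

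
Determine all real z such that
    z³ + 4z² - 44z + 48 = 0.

z = -9.2915 or z = 1.2915 or z = 4

Possible rational roots are divisors of 48. Testing z = 4 gives 0, so (z - 4) is a factor.
Divide: z³ + 4z² - 44z + 48 = (z - 4)(z² + 8z - 12).
Apply the quadratic formula to z² + 8z - 12 = 0: z = (-8 ± √112)/2, i.e. z ≈ 1.2915 or z ≈ -9.2915.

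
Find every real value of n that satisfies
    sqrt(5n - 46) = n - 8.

Square both sides: 5n - 46 = (n - 8)^2.
Expand and rearrange: n^2 - 21n + 110 = 0.
Solving gives n = 11 or n = 10.
Check each candidate in the original equation:
  n = 11: sqrt(9) = 3, while n - 8 = 3 — valid.
  n = 10: sqrt(4) = 2, while n - 8 = 2 — valid.

n = 10 or n = 11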